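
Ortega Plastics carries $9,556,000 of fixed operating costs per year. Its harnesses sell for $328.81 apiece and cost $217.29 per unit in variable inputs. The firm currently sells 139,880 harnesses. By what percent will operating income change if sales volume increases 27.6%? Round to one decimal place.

+71.2%

Total contribution margin = 139,880 × $111.52 = $15,599,417.60.
Subtracting fixed costs: EBIT = $15,599,417.60 − $9,556,000 = $6,043,417.60.
DOL = contribution ÷ EBIT = $15,599,417.60 ÷ $6,043,417.60 = 2.5812.
Operating income changes by 2.5812 × +27.6% = +71.2%.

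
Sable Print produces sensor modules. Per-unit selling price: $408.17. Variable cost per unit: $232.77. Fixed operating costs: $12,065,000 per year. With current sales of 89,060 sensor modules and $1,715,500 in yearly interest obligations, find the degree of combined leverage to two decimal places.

At 89,060 units, contribution = 89,060 × $175.40 = $15,621,124.00.
Subtracting fixed costs: EBIT = $15,621,124.00 − $12,065,000 = $3,556,124.00. Interest = $1,715,500.00.
DOL = $15,621,124.00 ÷ $3,556,124.00 = 4.3927; DFL = $3,556,124.00 ÷ $1,840,624.00 = 1.9320.
DCL = DOL × DFL = 4.3927 × 1.9320 = 8.4867.

8.49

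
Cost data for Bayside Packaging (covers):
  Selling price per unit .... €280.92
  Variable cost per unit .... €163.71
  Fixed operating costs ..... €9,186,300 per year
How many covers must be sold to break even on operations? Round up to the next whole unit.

78,375 covers

Contribution margin per unit = €280.92 − €163.71 = €117.21.
Break-even Q = €9,186,300 / €117.21 = 78,374.71 → 78,375 covers.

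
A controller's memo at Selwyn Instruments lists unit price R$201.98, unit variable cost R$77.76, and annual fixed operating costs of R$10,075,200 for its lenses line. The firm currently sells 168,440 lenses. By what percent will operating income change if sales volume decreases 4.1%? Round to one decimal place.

At 168,440 units, contribution = 168,440 × R$124.22 = R$20,923,616.80.
Subtracting fixed costs: EBIT = R$20,923,616.80 − R$10,075,200 = R$10,848,416.80.
So DOL = total CM / EBIT = R$20,923,616.80 / R$10,848,416.80 = 1.9287.
So EBIT moves 1.9287 × (-4.1%) = -7.9%.

-7.9%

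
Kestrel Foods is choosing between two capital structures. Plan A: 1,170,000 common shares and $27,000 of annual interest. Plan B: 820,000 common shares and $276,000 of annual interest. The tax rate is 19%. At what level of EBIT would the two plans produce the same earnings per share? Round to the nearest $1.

Set EPS_A = EPS_B: (EBIT − $27,000)(1 − 0.19) ÷ 1,170,000 = (EBIT − $276,000)(1 − 0.19) ÷ 820,000.
Cancelling (1 − t) and cross-multiplying: 820,000·(EBIT − 27,000) = 1,170,000·(EBIT − 276,000).
EBIT × (1,170,000 − 820,000) = 276,000 × 1,170,000 − 27,000 × 820,000 = 300,780,000,000, so EBIT = 300,780,000,000 ÷ 350,000 = 859,371.43.

$859,371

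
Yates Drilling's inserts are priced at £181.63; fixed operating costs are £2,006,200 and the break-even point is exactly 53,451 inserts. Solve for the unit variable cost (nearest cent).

Contribution per unit must be FC / Q = £2,006,200 / 53,451 = £37.5334.
Variable cost per unit = £181.63 − £37.5334 = £144.10.

£144.10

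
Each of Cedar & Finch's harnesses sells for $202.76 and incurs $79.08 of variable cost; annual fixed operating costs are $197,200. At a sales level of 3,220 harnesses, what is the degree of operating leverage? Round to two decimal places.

At 3,220 units, contribution = 3,220 × $123.68 = $398,249.60.
EBIT = $398,249.60 − $197,200 = $201,049.60.
Degree of operating leverage = $398,249.60 / $201,049.60 = 1.9809.

1.98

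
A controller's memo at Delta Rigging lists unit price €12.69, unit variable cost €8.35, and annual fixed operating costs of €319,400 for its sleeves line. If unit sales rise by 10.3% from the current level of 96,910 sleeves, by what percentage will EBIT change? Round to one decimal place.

Total contribution margin = 96,910 × €4.34 = €420,589.40.
Operating income = contribution − fixed costs = €420,589.40 − €319,400 = €101,189.40.
DOL = contribution ÷ EBIT = €420,589.40 ÷ €101,189.40 = 4.1565.
%ΔEBIT = DOL × %ΔSales = 4.1565 × +10.3% = +42.8%.

+42.8%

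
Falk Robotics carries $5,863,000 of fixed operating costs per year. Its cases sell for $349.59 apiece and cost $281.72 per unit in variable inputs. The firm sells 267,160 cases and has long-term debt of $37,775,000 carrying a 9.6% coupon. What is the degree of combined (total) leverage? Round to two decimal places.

Contribution at this volume is 267,160 × $67.87 = $18,132,149.20.
Subtracting fixed costs: EBIT = $18,132,149.20 − $5,863,000 = $12,269,149.20. Interest = $3,626,400.00.
DOL = $18,132,149.20 ÷ $12,269,149.20 = 1.4779; DFL = $12,269,149.20 ÷ $8,642,749.20 = 1.4196.
DCL = DOL × DFL = 1.4779 × 1.4196 = 2.0980.

2.10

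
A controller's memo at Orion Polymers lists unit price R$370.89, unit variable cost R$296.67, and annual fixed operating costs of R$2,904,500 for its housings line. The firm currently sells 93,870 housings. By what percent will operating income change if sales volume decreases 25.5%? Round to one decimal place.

At 93,870 units, contribution = 93,870 × R$74.22 = R$6,967,031.40.
EBIT = R$6,967,031.40 − R$2,904,500 = R$4,062,531.40.
Degree of operating leverage = R$6,967,031.40 / R$4,062,531.40 = 1.7149.
%ΔEBIT = DOL × %ΔSales = 1.7149 × -25.5% = -43.7%.

-43.7%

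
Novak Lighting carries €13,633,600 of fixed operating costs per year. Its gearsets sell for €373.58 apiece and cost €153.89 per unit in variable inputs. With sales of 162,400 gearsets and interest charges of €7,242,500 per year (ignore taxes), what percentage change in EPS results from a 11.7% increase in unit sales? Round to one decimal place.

Total contribution margin = 162,400 × €219.69 = €35,677,656.00.
Subtracting fixed costs: EBIT = €35,677,656.00 − €13,633,600 = €22,044,056.00.
After interest of €7,242,500.00, pre-tax earnings = €14,801,556.00.
Degree of combined leverage = contribution ÷ (EBIT − I) = €35,677,656.00 ÷ €14,801,556.00 = 2.4104.
EPS therefore changes by 2.4104 × (+11.7%) = +28.2%.

+28.2%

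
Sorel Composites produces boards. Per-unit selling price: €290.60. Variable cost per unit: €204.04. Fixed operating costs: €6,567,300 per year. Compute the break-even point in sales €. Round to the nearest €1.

€22,047,798

Contribution margin per unit = €290.60 − €204.04 = €86.56, a CM ratio of €86.56 ÷ €290.60 = 0.2979.
Break-even revenue = fixed costs × price ÷ CM = €6,567,300 × €290.60 ÷ €86.56 = €22,047,798.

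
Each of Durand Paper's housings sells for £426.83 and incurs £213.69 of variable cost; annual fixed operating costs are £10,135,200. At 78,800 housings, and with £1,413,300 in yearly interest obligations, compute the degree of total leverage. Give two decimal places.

3.20

Contribution at this volume is 78,800 × £213.14 = £16,795,432.00.
Subtracting fixed costs: EBIT = £16,795,432.00 − £10,135,200 = £6,660,232.00. Interest = £1,413,300.00, so EBIT − I = £5,246,932.00.
Degree of total leverage = total CM / (EBIT − interest) = £16,795,432.00 / £5,246,932.00 = 3.2010.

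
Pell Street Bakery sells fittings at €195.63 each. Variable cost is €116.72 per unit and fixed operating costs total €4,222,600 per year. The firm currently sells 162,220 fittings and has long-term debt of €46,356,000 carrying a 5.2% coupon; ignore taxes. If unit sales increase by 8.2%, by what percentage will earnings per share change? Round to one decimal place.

+17.0%

Contribution at this volume is 162,220 × €78.91 = €12,800,780.20.
Subtracting fixed costs: EBIT = €12,800,780.20 − €4,222,600 = €8,578,180.20.
After interest of €2,410,512.00, pre-tax earnings = €6,167,668.20.
DCL = total CM / (EBIT − I) = €12,800,780.20 / €6,167,668.20 = 2.0755.
EPS therefore changes by 2.0755 × (+8.2%) = +17.0%.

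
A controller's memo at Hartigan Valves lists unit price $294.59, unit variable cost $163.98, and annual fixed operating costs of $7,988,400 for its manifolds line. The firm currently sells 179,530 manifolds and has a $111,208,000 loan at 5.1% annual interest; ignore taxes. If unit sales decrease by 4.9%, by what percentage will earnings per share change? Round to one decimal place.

-11.7%

Total contribution margin = 179,530 × $130.61 = $23,448,413.30.
Operating income = contribution − fixed costs = $23,448,413.30 − $7,988,400 = $15,460,013.30.
After interest of $5,671,608.00, pre-tax earnings = $9,788,405.30.
Degree of combined leverage = contribution ÷ (EBIT − I) = $23,448,413.30 ÷ $9,788,405.30 = 2.3955.
EPS therefore changes by 2.3955 × (-4.9%) = -11.7%.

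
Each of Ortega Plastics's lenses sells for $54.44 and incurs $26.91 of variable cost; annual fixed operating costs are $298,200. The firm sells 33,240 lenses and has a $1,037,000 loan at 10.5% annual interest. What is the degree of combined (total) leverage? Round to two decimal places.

At 33,240 units, contribution = 33,240 × $27.53 = $915,097.20.
Operating income = contribution − fixed costs = $915,097.20 − $298,200 = $616,897.20. Interest = $108,885.00, so EBIT − I = $508,012.20.
DCL = contribution ÷ (EBIT − I) = $915,097.20 ÷ $508,012.20 = 1.8013.

1.80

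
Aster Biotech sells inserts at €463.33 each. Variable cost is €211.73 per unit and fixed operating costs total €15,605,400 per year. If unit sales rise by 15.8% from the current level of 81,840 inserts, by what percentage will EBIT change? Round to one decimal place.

Contribution at this volume is 81,840 × €251.60 = €20,590,944.00.
Operating income = contribution − fixed costs = €20,590,944.00 − €15,605,400 = €4,985,544.00.
So DOL = total CM / EBIT = €20,590,944.00 / €4,985,544.00 = 4.1301.
So EBIT moves 4.1301 × (+15.8%) = +65.3%.

+65.3%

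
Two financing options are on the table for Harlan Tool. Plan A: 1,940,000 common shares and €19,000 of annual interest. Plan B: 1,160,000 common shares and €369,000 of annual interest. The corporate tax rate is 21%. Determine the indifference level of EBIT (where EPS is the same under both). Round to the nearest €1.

At indifference, (EBIT − 19,000)(1 − t)/1,940,000 = (EBIT − 369,000)(1 − t)/1,160,000.
Cancelling (1 − t) and cross-multiplying: 1,160,000·(EBIT − 19,000) = 1,940,000·(EBIT − 369,000).
EBIT × (1,940,000 − 1,160,000) = 369,000 × 1,940,000 − 19,000 × 1,160,000 = 693,820,000,000, so EBIT = 693,820,000,000 ÷ 780,000 = 889,512.82.

€889,513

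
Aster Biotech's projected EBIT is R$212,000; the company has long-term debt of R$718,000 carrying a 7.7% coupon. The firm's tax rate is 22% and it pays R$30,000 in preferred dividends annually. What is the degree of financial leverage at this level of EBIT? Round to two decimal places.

1.79

Annual interest charges come to R$55,286.00.
Pre-tax preferred-dividend burden = R$30,000 ÷ (1 − 0.22) = R$38,461.54.
DFL = EBIT ÷ [EBIT − I − D_p/(1−t)] = R$212,000 ÷ [R$212,000 − R$55,286.00 − R$38,461.54] = R$212,000 ÷ R$118,252.46 = 1.7928.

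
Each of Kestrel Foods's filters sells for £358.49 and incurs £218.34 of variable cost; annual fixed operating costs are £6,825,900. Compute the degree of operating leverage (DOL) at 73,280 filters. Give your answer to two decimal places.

Contribution at this volume is 73,280 × £140.15 = £10,270,192.00.
Subtracting fixed costs: EBIT = £10,270,192.00 − £6,825,900 = £3,444,292.00.
So DOL = total CM / EBIT = £10,270,192.00 / £3,444,292.00 = 2.9818.

2.98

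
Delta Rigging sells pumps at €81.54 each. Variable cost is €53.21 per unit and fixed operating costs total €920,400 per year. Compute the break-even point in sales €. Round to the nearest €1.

€2,649,115

Contribution margin per unit = €81.54 − €53.21 = €28.33, a CM ratio of €28.33 ÷ €81.54 = 0.3474.
Break-even sales = FC ÷ CM ratio = €920,400 × €81.54 / €28.33 = €2,649,115.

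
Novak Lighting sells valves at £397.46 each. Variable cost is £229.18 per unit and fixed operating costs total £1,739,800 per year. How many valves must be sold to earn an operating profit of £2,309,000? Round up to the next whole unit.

24,060 valves

Unit CM = price − variable cost = £397.46 − £229.18 = £168.28.
Units = (FC + target) / CM = (£1,739,800 + £2,309,000) / £168.28 = 24,059.90, so 24,060 valves.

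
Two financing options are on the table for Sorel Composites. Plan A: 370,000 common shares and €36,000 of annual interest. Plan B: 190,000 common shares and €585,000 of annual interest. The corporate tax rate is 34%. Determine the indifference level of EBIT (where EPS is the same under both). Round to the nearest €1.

€1,164,500

Set EPS_A = EPS_B: (EBIT − €36,000)(1 − 0.34) ÷ 370,000 = (EBIT − €585,000)(1 − 0.34) ÷ 190,000.
Cancelling (1 − t) and cross-multiplying: 190,000·(EBIT − 36,000) = 370,000·(EBIT − 585,000).
EBIT × (370,000 − 190,000) = 585,000 × 370,000 − 36,000 × 190,000 = 209,610,000,000, so EBIT = 209,610,000,000 ÷ 180,000 = 1,164,500.00.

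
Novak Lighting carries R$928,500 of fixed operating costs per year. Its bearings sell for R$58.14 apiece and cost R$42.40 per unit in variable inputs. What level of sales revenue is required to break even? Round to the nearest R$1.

R$3,429,669

Contribution margin per unit = R$58.14 − R$42.40 = R$15.74, a CM ratio of R$15.74 ÷ R$58.14 = 0.2707.
Break-even sales = FC ÷ CM ratio = R$928,500 × R$58.14 / R$15.74 = R$3,429,669.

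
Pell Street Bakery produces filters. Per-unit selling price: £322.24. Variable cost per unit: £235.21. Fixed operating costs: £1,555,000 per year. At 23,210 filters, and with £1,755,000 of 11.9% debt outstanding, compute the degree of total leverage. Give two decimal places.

Contribution at this volume is 23,210 × £87.03 = £2,019,966.30.
Operating income = contribution − fixed costs = £2,019,966.30 − £1,555,000 = £464,966.30. Interest = £208,845.00, so EBIT − I = £256,121.30.
DCL = contribution ÷ (EBIT − I) = £2,019,966.30 ÷ £256,121.30 = 7.8868.

7.89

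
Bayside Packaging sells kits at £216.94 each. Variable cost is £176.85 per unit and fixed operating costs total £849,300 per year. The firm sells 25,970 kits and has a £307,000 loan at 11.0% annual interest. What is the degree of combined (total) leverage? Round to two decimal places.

6.59

Total contribution margin = 25,970 × £40.09 = £1,041,137.30.
EBIT = £1,041,137.30 − £849,300 = £191,837.30. Interest = £33,770.00.
DOL = £1,041,137.30 ÷ £191,837.30 = 5.4272; DFL = £191,837.30 ÷ £158,067.30 = 1.2136.
DCL = DOL × DFL = 5.4272 × 1.2136 = 6.5864.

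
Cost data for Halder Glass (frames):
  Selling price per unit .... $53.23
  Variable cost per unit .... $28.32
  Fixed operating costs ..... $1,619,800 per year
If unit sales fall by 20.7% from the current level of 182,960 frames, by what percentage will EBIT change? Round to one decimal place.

-32.1%

At 182,960 units, contribution = 182,960 × $24.91 = $4,557,533.60.
Operating income = contribution − fixed costs = $4,557,533.60 − $1,619,800 = $2,937,733.60.
DOL = contribution ÷ EBIT = $4,557,533.60 ÷ $2,937,733.60 = 1.5514.
%ΔEBIT = DOL × %ΔSales = 1.5514 × -20.7% = -32.1%.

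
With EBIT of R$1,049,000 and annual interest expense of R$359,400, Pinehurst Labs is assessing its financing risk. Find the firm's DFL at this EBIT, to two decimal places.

1.52

Annual interest charges come to R$359,400.00.
Degree of financial leverage = EBIT / (EBIT − interest) = R$1,049,000 / R$689,600.00 = 1.5212.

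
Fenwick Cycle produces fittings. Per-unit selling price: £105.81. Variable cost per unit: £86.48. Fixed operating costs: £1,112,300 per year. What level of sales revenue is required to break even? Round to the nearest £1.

Contribution margin per unit = £105.81 − £86.48 = £19.33, a CM ratio of £19.33 ÷ £105.81 = 0.1827.
Break-even revenue = fixed costs × price ÷ CM = £1,112,300 × £105.81 ÷ £19.33 = £6,088,591.

£6,088,591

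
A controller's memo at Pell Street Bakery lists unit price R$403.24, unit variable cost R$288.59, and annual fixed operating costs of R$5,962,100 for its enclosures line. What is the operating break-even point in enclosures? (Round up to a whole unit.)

52,003 enclosures

Contribution margin per unit = R$403.24 − R$288.59 = R$114.65.
Break-even Q = R$5,962,100 / R$114.65 = 52,002.62 → 52,003 enclosures.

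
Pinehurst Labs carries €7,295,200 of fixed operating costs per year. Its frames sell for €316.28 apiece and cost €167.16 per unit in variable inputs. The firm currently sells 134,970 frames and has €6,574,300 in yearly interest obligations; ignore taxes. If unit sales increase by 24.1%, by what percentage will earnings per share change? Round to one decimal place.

+77.5%

At 134,970 units, contribution = 134,970 × €149.12 = €20,126,726.40.
Subtracting fixed costs: EBIT = €20,126,726.40 − €7,295,200 = €12,831,526.40.
Interest = €6,574,300.00, so EBIT − I = €6,257,226.40.
Degree of combined leverage = contribution ÷ (EBIT − I) = €20,126,726.40 ÷ €6,257,226.40 = 3.2166.
EPS therefore changes by 3.2166 × (+24.1%) = +77.5%.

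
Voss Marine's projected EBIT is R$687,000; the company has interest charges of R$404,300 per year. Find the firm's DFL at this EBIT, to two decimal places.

Annual interest charges come to R$404,300.00.
DFL = EBIT ÷ (EBIT − I) = R$687,000 ÷ (R$687,000 − R$404,300.00) = R$687,000 ÷ R$282,700.00 = 2.4301.

2.43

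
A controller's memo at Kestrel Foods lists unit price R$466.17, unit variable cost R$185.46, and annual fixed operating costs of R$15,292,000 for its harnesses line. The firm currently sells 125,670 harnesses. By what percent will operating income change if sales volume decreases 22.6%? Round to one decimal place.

-39.9%

Total contribution margin = 125,670 × R$280.71 = R$35,276,825.70.
EBIT = R$35,276,825.70 − R$15,292,000 = R$19,984,825.70.
Degree of operating leverage = R$35,276,825.70 / R$19,984,825.70 = 1.7652.
So EBIT moves 1.7652 × (-22.6%) = -39.9%.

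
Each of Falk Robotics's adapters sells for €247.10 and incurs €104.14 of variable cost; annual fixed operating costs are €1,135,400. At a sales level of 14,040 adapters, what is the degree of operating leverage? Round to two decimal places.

Total contribution margin = 14,040 × €142.96 = €2,007,158.40.
EBIT = €2,007,158.40 − €1,135,400 = €871,758.40.
So DOL = total CM / EBIT = €2,007,158.40 / €871,758.40 = 2.3024.

2.30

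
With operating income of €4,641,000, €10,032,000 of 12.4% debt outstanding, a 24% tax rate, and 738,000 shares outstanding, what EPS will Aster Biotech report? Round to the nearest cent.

€3.50

Interest = €1,243,968.00, so EBT = €4,641,000 − €1,243,968.00 = €3,397,032.00.
After tax at 24%: net income = €3,397,032.00 × 0.76 = €2,581,744.32.
Per share: €2,581,744.32 / 738,000 shares = €3.50.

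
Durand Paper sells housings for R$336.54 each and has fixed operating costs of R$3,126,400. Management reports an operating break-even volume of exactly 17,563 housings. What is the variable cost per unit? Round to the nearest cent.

R$158.53

Contribution per unit must be FC / Q = R$3,126,400 / 17,563 = R$178.0106.
Variable cost per unit = R$336.54 − R$178.0106 = R$158.53.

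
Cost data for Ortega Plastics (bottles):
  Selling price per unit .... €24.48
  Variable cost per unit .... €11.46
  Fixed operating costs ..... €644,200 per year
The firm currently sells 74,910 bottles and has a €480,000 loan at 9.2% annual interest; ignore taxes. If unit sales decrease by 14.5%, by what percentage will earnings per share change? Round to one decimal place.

-49.3%

At 74,910 units, contribution = 74,910 × €13.02 = €975,328.20.
EBIT = €975,328.20 − €644,200 = €331,128.20.
Interest = €44,160.00, so EBIT − I = €286,968.20.
DCL = total CM / (EBIT − I) = €975,328.20 / €286,968.20 = 3.3987.
%ΔEPS = DCL × %ΔSales = 3.3987 × -14.5% = -49.3%.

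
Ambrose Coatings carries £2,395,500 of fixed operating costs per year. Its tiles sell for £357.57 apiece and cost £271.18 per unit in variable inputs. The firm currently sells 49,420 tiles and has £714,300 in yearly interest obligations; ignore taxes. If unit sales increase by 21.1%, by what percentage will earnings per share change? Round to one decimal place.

+77.7%

At 49,420 units, contribution = 49,420 × £86.39 = £4,269,393.80.
EBIT = £4,269,393.80 − £2,395,500 = £1,873,893.80.
After interest of £714,300.00, pre-tax earnings = £1,159,593.80.
Degree of combined leverage = contribution ÷ (EBIT − I) = £4,269,393.80 ÷ £1,159,593.80 = 3.6818.
EPS therefore changes by 3.6818 × (+21.1%) = +77.7%.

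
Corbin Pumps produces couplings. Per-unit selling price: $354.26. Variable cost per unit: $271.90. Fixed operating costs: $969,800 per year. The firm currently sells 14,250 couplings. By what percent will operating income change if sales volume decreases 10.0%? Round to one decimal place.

-57.6%

Contribution at this volume is 14,250 × $82.36 = $1,173,630.00.
Operating income = contribution − fixed costs = $1,173,630.00 − $969,800 = $203,830.00.
Degree of operating leverage = $1,173,630.00 / $203,830.00 = 5.7579.
%ΔEBIT = DOL × %ΔSales = 5.7579 × -10.0% = -57.6%.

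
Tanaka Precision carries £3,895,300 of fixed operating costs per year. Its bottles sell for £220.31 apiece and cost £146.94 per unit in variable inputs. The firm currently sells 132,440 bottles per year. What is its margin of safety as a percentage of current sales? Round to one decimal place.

59.9%

Each unit contributes £220.31 − £146.94 = £73.37. Break-even units = £3,895,300 ÷ £73.37 = 53,091.18; break-even revenue = 53,091.18 × £220.31 = £11,696,518.24.
Actual sales revenue = 132,440 × £220.31 = £29,177,856.40.
Margin of safety = (£29,177,856.40 − £11,696,518.24) ÷ £29,177,856.40 = 59.9%.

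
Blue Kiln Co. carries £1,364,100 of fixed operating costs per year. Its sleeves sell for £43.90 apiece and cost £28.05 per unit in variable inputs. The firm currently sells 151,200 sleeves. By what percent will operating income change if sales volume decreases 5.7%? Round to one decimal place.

At 151,200 units, contribution = 151,200 × £15.85 = £2,396,520.00.
EBIT = £2,396,520.00 − £1,364,100 = £1,032,420.00.
So DOL = total CM / EBIT = £2,396,520.00 / £1,032,420.00 = 2.3213.
%ΔEBIT = DOL × %ΔSales = 2.3213 × -5.7% = -13.2%.

-13.2%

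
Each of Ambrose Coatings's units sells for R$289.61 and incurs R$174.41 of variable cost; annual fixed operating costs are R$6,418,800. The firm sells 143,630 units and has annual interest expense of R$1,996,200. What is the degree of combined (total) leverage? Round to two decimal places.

2.03

Contribution at this volume is 143,630 × R$115.20 = R$16,546,176.00.
Operating income = contribution − fixed costs = R$16,546,176.00 − R$6,418,800 = R$10,127,376.00. Interest = R$1,996,200.00.
DOL = R$16,546,176.00 ÷ R$10,127,376.00 = 1.6338; DFL = R$10,127,376.00 ÷ R$8,131,176.00 = 1.2455.
DCL = DOL × DFL = 1.6338 × 1.2455 = 2.0349.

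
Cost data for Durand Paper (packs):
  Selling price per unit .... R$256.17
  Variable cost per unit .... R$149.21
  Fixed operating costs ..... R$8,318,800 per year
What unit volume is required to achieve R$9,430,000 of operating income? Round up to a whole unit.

Each unit contributes R$256.17 − R$149.21 = R$106.96.
Need Q such that Q × R$106.96 − R$8,318,800 = R$9,430,000, i.e. Q = R$17,748,800 / R$106.96 = 165,938.67 → 165,939.

165,939 packs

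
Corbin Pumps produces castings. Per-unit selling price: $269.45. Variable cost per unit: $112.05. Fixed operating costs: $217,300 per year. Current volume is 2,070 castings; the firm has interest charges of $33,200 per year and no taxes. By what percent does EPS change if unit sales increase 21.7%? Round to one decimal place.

At 2,070 units, contribution = 2,070 × $157.40 = $325,818.00.
Subtracting fixed costs: EBIT = $325,818.00 − $217,300 = $108,518.00.
Interest = $33,200.00, so EBIT − I = $75,318.00.
DCL = total CM / (EBIT − I) = $325,818.00 / $75,318.00 = 4.3259.
EPS therefore changes by 4.3259 × (+21.7%) = +93.9%.

+93.9%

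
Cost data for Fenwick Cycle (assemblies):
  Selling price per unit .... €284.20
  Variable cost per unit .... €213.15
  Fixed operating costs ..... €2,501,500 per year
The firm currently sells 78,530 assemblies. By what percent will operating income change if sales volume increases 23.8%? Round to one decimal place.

At 78,530 units, contribution = 78,530 × €71.05 = €5,579,556.50.
Operating income = contribution − fixed costs = €5,579,556.50 − €2,501,500 = €3,078,056.50.
Degree of operating leverage = €5,579,556.50 / €3,078,056.50 = 1.8127.
%ΔEBIT = DOL × %ΔSales = 1.8127 × +23.8% = +43.1%.

+43.1%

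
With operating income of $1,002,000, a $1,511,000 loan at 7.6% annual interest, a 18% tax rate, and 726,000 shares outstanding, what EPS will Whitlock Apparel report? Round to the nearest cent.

$1.00

Interest = $114,836.00, so EBT = $1,002,000 − $114,836.00 = $887,164.00.
Net income = $887,164.00 × (1 − 0.18) = $727,474.48.
Per share: $727,474.48 / 726,000 shares = $1.00.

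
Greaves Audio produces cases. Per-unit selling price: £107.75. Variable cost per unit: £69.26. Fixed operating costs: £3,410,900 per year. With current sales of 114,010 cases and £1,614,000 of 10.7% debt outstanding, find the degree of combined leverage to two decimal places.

5.45

Contribution at this volume is 114,010 × £38.49 = £4,388,244.90.
Operating income = contribution − fixed costs = £4,388,244.90 − £3,410,900 = £977,344.90. Interest = £172,698.00.
DOL = £4,388,244.90 ÷ £977,344.90 = 4.4900; DFL = £977,344.90 ÷ £804,646.90 = 1.2146.
DCL = DOL × DFL = 4.4900 × 1.2146 = 5.4536.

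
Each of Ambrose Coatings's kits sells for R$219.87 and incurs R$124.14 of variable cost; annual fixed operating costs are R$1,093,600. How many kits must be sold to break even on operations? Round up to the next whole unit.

Unit CM = price − variable cost = R$219.87 − R$124.14 = R$95.73.
Break-even Q = R$1,093,600 / R$95.73 = 11,423.80 → 11,424 kits.

11,424 kits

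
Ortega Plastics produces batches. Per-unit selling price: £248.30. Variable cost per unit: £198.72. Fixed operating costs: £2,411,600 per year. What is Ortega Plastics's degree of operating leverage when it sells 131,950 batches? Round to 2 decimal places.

1.58

At 131,950 units, contribution = 131,950 × £49.58 = £6,542,081.00.
EBIT = £6,542,081.00 − £2,411,600 = £4,130,481.00.
Degree of operating leverage = £6,542,081.00 / £4,130,481.00 = 1.5839.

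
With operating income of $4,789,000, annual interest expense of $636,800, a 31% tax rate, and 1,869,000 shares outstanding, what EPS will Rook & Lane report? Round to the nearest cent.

$1.53

Pre-tax income = $4,789,000 − $636,800.00 = $4,152,200.00.
After tax at 31%: net income = $4,152,200.00 × 0.69 = $2,865,018.00.
EPS = $2,865,018.00 ÷ 1,869,000 = $1.53.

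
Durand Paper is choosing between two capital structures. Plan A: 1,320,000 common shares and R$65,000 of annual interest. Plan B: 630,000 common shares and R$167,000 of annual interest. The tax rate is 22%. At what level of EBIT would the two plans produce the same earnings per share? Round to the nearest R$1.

At indifference, (EBIT − 65,000)(1 − t)/1,320,000 = (EBIT − 167,000)(1 − t)/630,000.
Cancelling (1 − t) and cross-multiplying: 630,000·(EBIT − 65,000) = 1,320,000·(EBIT − 167,000).
Solving, EBIT = (167,000·1,320,000 − 65,000·630,000) / (1,320,000 − 630,000) = 179,490,000,000 / 690,000 = 260,130.43.

R$260,130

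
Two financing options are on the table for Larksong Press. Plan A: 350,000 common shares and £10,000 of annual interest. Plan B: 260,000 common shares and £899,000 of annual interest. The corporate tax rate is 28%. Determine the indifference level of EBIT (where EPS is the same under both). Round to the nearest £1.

£3,467,222

Set EPS_A = EPS_B: (EBIT − £10,000)(1 − 0.28) ÷ 350,000 = (EBIT − £899,000)(1 − 0.28) ÷ 260,000.
Cancelling (1 − t) and cross-multiplying: 260,000·(EBIT − 10,000) = 350,000·(EBIT − 899,000).
EBIT × (350,000 − 260,000) = 899,000 × 350,000 − 10,000 × 260,000 = 312,050,000,000, so EBIT = 312,050,000,000 ÷ 90,000 = 3,467,222.22.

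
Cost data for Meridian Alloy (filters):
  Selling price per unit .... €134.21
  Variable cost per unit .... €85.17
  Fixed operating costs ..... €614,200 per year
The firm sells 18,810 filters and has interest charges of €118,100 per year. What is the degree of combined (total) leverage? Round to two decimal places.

Total contribution margin = 18,810 × €49.04 = €922,442.40.
Operating income = contribution − fixed costs = €922,442.40 − €614,200 = €308,242.40. Interest = €118,100.00.
DOL = €922,442.40 ÷ €308,242.40 = 2.9926; DFL = €308,242.40 ÷ €190,142.40 = 1.6211.
Combined leverage = 2.9926 × 1.6211 = 4.8513.

4.85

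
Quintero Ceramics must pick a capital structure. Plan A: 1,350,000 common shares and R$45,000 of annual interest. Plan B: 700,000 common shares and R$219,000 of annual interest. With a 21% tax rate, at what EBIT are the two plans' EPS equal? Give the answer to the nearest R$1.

At indifference, (EBIT − 45,000)(1 − t)/1,350,000 = (EBIT − 219,000)(1 − t)/700,000.
The (1 − t) factor cancels: (EBIT − 45,000) × 700,000 = (EBIT − 219,000) × 1,350,000.
EBIT × (1,350,000 − 700,000) = 219,000 × 1,350,000 − 45,000 × 700,000 = 264,150,000,000, so EBIT = 264,150,000,000 ÷ 650,000 = 406,384.62.

R$406,385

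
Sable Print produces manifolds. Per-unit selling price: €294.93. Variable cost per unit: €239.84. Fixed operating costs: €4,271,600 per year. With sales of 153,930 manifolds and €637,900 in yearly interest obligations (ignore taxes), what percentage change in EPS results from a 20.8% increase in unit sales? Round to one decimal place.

Contribution at this volume is 153,930 × €55.09 = €8,480,003.70.
Operating income = contribution − fixed costs = €8,480,003.70 − €4,271,600 = €4,208,403.70.
After interest of €637,900.00, pre-tax earnings = €3,570,503.70.
DCL = total CM / (EBIT − I) = €8,480,003.70 / €3,570,503.70 = 2.3750.
EPS therefore changes by 2.3750 × (+20.8%) = +49.4%.

+49.4%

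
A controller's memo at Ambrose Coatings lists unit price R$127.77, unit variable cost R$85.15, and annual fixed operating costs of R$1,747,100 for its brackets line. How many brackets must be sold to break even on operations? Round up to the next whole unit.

40,993 brackets

Unit CM = price − variable cost = R$127.77 − R$85.15 = R$42.62.
Break-even Q = R$1,747,100 / R$42.62 = 40,992.49 → 40,993 brackets.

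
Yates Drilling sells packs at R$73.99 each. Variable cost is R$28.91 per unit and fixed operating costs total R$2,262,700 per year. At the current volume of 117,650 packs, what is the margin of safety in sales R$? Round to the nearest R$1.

Unit CM = price − variable cost = R$73.99 − R$28.91 = R$45.08. Break-even units = R$2,262,700 ÷ R$45.08 = 50,192.99; break-even revenue = 50,192.99 × R$73.99 = R$3,713,779.35.
Current sales = 117,650 × R$73.99 = R$8,704,923.50.
Margin of safety = R$8,704,923.50 − R$3,713,779.35 = R$4,991,144.

R$4,991,144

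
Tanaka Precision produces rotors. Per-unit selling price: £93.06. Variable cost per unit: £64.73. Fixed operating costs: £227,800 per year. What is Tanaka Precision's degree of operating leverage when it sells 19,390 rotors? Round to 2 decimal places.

1.71

Contribution at this volume is 19,390 × £28.33 = £549,318.70.
Operating income = contribution − fixed costs = £549,318.70 − £227,800 = £321,518.70.
Degree of operating leverage = £549,318.70 / £321,518.70 = 1.7085.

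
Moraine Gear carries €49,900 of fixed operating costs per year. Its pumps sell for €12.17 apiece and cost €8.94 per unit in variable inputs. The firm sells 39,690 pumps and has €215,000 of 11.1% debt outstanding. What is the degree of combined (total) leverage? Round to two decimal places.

Contribution at this volume is 39,690 × €3.23 = €128,198.70.
Subtracting fixed costs: EBIT = €128,198.70 − €49,900 = €78,298.70. Interest = €23,865.00, so EBIT − I = €54,433.70.
DCL = contribution ÷ (EBIT − I) = €128,198.70 ÷ €54,433.70 = 2.3551.

2.36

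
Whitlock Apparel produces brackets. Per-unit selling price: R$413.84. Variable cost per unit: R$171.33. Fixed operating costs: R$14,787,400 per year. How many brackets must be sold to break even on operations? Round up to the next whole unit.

60,977 brackets

Unit CM = price − variable cost = R$413.84 − R$171.33 = R$242.51.
Break-even volume = fixed costs ÷ CM per unit = R$14,787,400 ÷ R$242.51 = 60,976.45, so 60,977 brackets.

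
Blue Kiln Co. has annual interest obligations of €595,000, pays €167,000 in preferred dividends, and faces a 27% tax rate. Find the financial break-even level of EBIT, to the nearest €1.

Grossing the preferred dividend up to pre-tax terms: €167,000 / (1 − 0.27) = €228,767.12.
Financial break-even EBIT = interest + D_p ÷ (1 − t) = €595,000 + €228,767.12 = €823,767.12.

€823,767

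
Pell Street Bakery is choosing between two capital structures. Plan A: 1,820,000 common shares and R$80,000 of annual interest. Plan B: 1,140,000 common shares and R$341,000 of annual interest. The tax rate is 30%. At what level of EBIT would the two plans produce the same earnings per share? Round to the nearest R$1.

R$778,559

At indifference, (EBIT − 80,000)(1 − t)/1,820,000 = (EBIT − 341,000)(1 − t)/1,140,000.
The (1 − t) factor cancels: (EBIT − 80,000) × 1,140,000 = (EBIT − 341,000) × 1,820,000.
Solving, EBIT = (341,000·1,820,000 − 80,000·1,140,000) / (1,820,000 − 1,140,000) = 529,420,000,000 / 680,000 = 778,558.82.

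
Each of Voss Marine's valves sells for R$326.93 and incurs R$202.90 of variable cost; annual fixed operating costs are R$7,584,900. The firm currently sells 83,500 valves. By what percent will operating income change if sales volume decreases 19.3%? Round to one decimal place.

-72.1%

Contribution at this volume is 83,500 × R$124.03 = R$10,356,505.00.
Subtracting fixed costs: EBIT = R$10,356,505.00 − R$7,584,900 = R$2,771,605.00.
DOL = contribution ÷ EBIT = R$10,356,505.00 ÷ R$2,771,605.00 = 3.7366.
Operating income changes by 3.7366 × -19.3% = -72.1%.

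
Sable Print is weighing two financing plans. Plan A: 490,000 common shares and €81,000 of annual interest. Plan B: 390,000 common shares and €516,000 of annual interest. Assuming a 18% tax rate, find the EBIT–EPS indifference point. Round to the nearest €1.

€2,212,500

Set EPS_A = EPS_B: (EBIT − €81,000)(1 − 0.18) ÷ 490,000 = (EBIT − €516,000)(1 − 0.18) ÷ 390,000.
The (1 − t) factor cancels: (EBIT − 81,000) × 390,000 = (EBIT − 516,000) × 490,000.
Solving, EBIT = (516,000·490,000 − 81,000·390,000) / (490,000 − 390,000) = 221,250,000,000 / 100,000 = 2,212,500.00.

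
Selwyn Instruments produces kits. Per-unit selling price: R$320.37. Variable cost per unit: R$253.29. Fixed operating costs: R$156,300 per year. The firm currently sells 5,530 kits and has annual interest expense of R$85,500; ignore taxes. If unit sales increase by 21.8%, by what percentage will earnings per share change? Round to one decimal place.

+62.6%

Contribution at this volume is 5,530 × R$67.08 = R$370,952.40.
Operating income = contribution − fixed costs = R$370,952.40 − R$156,300 = R$214,652.40.
After interest of R$85,500.00, pre-tax earnings = R$129,152.40.
Degree of combined leverage = contribution ÷ (EBIT − I) = R$370,952.40 ÷ R$129,152.40 = 2.8722.
EPS therefore changes by 2.8722 × (+21.8%) = +62.6%.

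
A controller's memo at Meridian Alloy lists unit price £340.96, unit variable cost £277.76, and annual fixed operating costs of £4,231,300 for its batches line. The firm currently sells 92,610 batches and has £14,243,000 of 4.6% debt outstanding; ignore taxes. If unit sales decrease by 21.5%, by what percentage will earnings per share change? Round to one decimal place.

-130.2%

Total contribution margin = 92,610 × £63.20 = £5,852,952.00.
Subtracting fixed costs: EBIT = £5,852,952.00 − £4,231,300 = £1,621,652.00.
After interest of £655,178.00, pre-tax earnings = £966,474.00.
DCL = total CM / (EBIT − I) = £5,852,952.00 / £966,474.00 = 6.0560.
EPS therefore changes by 6.0560 × (-21.5%) = -130.2%.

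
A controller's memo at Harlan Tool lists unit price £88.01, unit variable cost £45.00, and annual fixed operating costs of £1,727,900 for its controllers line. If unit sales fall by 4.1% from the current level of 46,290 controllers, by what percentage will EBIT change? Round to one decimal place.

Total contribution margin = 46,290 × £43.01 = £1,990,932.90.
Operating income = contribution − fixed costs = £1,990,932.90 − £1,727,900 = £263,032.90.
DOL = contribution ÷ EBIT = £1,990,932.90 ÷ £263,032.90 = 7.5691.
Operating income changes by 7.5691 × -4.1% = -31.0%.

-31.0%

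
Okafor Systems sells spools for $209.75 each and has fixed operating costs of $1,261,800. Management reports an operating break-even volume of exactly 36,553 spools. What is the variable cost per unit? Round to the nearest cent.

$175.23

Contribution per unit must be FC / Q = $1,261,800 / 36,553 = $34.5197.
Hence VC = price − CM = $209.75 − $34.5197 = $175.23.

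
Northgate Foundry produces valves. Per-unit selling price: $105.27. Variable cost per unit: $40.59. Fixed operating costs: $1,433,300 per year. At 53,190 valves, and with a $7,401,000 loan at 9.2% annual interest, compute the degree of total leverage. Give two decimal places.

Total contribution margin = 53,190 × $64.68 = $3,440,329.20.
Subtracting fixed costs: EBIT = $3,440,329.20 − $1,433,300 = $2,007,029.20. Interest = $680,892.00, so EBIT − I = $1,326,137.20.
DCL = contribution ÷ (EBIT − I) = $3,440,329.20 ÷ $1,326,137.20 = 2.5942.

2.59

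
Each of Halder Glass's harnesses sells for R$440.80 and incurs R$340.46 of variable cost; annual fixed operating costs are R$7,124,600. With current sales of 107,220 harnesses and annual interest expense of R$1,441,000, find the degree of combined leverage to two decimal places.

Total contribution margin = 107,220 × R$100.34 = R$10,758,454.80.
Operating income = contribution − fixed costs = R$10,758,454.80 − R$7,124,600 = R$3,633,854.80. Interest = R$1,441,000.00.
DOL = R$10,758,454.80 ÷ R$3,633,854.80 = 2.9606; DFL = R$3,633,854.80 ÷ R$2,192,854.80 = 1.6571.
Combined leverage = 2.9606 × 1.6571 = 4.9060.

4.91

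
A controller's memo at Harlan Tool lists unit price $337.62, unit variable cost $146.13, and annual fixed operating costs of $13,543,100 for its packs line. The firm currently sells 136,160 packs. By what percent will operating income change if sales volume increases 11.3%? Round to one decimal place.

+23.5%

Contribution at this volume is 136,160 × $191.49 = $26,073,278.40.
EBIT = $26,073,278.40 − $13,543,100 = $12,530,178.40.
Degree of operating leverage = $26,073,278.40 / $12,530,178.40 = 2.0808.
%ΔEBIT = DOL × %ΔSales = 2.0808 × +11.3% = +23.5%.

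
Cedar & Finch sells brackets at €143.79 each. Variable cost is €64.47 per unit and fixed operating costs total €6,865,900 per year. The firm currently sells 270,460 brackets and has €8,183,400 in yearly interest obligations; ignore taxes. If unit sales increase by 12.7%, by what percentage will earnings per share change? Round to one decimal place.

+42.5%

Contribution at this volume is 270,460 × €79.32 = €21,452,887.20.
EBIT = €21,452,887.20 − €6,865,900 = €14,586,987.20.
After interest of €8,183,400.00, pre-tax earnings = €6,403,587.20.
Degree of combined leverage = contribution ÷ (EBIT − I) = €21,452,887.20 ÷ €6,403,587.20 = 3.3501.
EPS therefore changes by 3.3501 × (+12.7%) = +42.5%.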